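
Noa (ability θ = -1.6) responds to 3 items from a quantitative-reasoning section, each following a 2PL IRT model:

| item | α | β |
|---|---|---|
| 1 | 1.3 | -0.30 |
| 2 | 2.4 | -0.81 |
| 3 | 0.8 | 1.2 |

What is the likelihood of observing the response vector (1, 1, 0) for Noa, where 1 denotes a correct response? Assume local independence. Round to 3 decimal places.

P(θ) = 1 / (1 + exp(−α(θ − β)))
P_1 = 1/(1+e^{1.6900}) = 0.1558
P_2 = 1/(1+e^{1.8960}) = 0.1306
P_3 = 1/(1+e^{2.2400}) = 0.0962
L = P_1 × P_2 × (1−P_3) = 0.1558 × 0.1306 × 0.9038 = 0.01838

0.018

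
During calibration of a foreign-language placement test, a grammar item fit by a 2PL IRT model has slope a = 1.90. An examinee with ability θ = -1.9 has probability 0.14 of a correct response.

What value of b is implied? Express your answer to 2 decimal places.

P(θ) = 1 / (1 + exp(−a(θ − b)))
logit(0.14) = ln(0.14/0.86) = -1.8153
b = θ − logit/(a) = -1.9 − (-1.8153)/1.9000 = -0.9446

-0.94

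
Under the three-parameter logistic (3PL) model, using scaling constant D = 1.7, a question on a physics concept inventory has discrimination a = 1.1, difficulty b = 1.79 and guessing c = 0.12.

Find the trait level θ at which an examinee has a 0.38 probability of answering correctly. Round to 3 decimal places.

1.325

P(θ) = c + (1 − c) · 1 / (1 + exp(−D·a(θ − b)))
Remove guessing floor: (0.38 − 0.12)/(1 − 0.12) = 0.2955
logit = ln(0.2955/0.7045) = -0.8690
θ = b + logit/(1.7·a) = 1.79 + (-0.8690)/1.8700 = 1.3253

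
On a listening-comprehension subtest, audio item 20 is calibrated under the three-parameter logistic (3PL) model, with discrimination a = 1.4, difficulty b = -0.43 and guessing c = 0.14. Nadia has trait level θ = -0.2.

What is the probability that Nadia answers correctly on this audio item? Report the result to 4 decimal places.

P(θ) = c + (1 − c) · 1 / (1 + exp(−a(θ − b)))
Exponent: 1.4 × (-0.2 − (-0.43)) = 0.3220
1/(1 + e^{-0.3220}) = 0.5798
P = 0.14 + 0.86 × 0.5798 = 0.6386

0.6386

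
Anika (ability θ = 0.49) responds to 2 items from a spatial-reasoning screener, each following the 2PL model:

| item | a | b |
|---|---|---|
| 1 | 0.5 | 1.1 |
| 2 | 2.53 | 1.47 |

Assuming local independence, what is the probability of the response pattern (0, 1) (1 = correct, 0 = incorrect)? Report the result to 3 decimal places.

P(θ) = 1 / (1 + exp(−a(θ − b)))
P_1 = 1/(1+e^{0.3050}) = 0.4243
P_2 = 1/(1+e^{2.4794}) = 0.0773
L = (1−P_1) × P_2 = 0.5757 × 0.0773 = 0.04451

0.045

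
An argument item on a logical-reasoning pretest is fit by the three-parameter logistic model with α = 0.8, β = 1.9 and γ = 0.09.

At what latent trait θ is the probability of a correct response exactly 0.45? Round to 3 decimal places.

P(θ) = γ + (1 − γ) · 1 / (1 + exp(−α(θ − β)))
Remove guessing floor: (0.45 − 0.09)/(1 − 0.09) = 0.3956
logit = ln(0.3956/0.6044) = -0.4238
θ = β + logit/(α) = 1.9 + (-0.4238)/0.8000 = 1.3702

1.370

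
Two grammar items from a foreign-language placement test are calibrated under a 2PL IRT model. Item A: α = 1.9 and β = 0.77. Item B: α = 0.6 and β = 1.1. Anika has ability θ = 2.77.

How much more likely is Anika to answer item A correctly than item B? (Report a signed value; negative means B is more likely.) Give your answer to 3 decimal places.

P(θ) = 1 / (1 + exp(−α(θ − β)))
P_A = 0.9781
P_B = 0.7315
P_A − P_B = 0.2467

0.247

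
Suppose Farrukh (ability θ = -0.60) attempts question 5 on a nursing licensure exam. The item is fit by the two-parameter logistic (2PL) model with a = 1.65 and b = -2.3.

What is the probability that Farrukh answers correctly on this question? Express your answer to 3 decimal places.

P(θ) = 1 / (1 + exp(−a(θ − b)))
Exponent: 1.65 × (-0.60 − (-2.3)) = 2.8050
1/(1 + e^{-2.8050}) = 0.9429

0.943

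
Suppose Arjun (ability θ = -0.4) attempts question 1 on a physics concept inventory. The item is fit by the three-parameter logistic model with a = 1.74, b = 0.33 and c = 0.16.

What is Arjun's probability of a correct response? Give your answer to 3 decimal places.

0.344

P(θ) = c + (1 − c) · 1 / (1 + exp(−a(θ − b)))
Exponent: 1.74 × (-0.4 − 0.33) = -1.2702
1/(1 + e^{1.2702}) = 0.2192
P = 0.16 + 0.84 × 0.2192 = 0.3441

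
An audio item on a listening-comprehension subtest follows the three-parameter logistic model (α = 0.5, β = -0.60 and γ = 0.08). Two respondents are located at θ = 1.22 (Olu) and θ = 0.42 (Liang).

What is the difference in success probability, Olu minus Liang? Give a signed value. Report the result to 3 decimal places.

0.081

P(θ) = γ + (1 − γ) · 1 / (1 + exp(−α(θ − β)))
P(Olu) = 0.7360  [exponent 0.9100]
P(Liang) = 0.6548  [exponent 0.5100]
Difference = 0.7360 − 0.6548 = 0.0811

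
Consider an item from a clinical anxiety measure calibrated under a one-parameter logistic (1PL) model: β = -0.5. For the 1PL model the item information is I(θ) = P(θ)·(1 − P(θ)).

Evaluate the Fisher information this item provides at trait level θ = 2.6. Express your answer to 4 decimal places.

0.0412

P = 1/(1+e^{-3.1000}) = 0.9569
P(1−P) = 0.9569 × 0.0431 = 0.0412
I = P(1−P) = 0.04125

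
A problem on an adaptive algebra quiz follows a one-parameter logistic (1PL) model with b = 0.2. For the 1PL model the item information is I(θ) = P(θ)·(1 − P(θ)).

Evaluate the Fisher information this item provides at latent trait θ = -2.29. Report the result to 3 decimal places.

P = 1/(1+e^{2.4900}) = 0.0766
P(1−P) = 0.0766 × 0.9234 = 0.0707
I = P(1−P) = 0.07070

0.071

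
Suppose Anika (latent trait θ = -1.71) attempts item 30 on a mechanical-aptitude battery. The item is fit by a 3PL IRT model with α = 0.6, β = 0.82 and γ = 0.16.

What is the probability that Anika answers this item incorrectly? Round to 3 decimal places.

P(θ) = γ + (1 − γ) · 1 / (1 + exp(−α(θ − β)))
Exponent: 0.6 × (-1.71 − 0.82) = -1.5180
1/(1 + e^{1.5180}) = 0.1798
P = 0.16 + 0.84 × 0.1798 = 0.3110
P(incorrect) = 1 − 0.3110 = 0.6890

0.689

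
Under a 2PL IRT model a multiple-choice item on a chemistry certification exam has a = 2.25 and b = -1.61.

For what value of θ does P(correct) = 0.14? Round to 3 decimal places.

-2.417

P(θ) = 1 / (1 + exp(−a(θ − b)))
logit = ln(0.1400/0.8600) = -1.8153
θ = b + logit/(a) = -1.61 + (-1.8153)/2.2500 = -2.4168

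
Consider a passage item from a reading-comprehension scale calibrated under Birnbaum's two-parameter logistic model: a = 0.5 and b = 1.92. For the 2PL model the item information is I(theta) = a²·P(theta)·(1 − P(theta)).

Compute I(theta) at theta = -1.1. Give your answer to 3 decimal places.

P = 1/(1+e^{1.5100}) = 0.1809
P(1−P) = 0.1809 × 0.8191 = 0.1482
I = a² × P(1−P) = 0.5² × 0.1482 = 0.03705

0.037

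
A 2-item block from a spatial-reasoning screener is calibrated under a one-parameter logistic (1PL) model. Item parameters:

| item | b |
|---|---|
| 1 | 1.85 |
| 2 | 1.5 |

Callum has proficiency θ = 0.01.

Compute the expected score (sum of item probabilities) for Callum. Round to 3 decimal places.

P(θ) = 1 / (1 + exp(−(θ − b)))
P_1 = 1/(1+e^{1.8400}) = 0.1371
P_2 = 1/(1+e^{1.4900}) = 0.1839
E[score] = 0.1371 + 0.1839 = 0.3210

0.321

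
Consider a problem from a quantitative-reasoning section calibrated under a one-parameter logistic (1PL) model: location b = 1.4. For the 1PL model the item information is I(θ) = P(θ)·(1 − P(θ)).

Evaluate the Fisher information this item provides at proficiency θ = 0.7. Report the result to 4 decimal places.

0.2217

P = 1/(1+e^{0.7000}) = 0.3318
P(1−P) = 0.3318 × 0.6682 = 0.2217
I = P(1−P) = 0.22171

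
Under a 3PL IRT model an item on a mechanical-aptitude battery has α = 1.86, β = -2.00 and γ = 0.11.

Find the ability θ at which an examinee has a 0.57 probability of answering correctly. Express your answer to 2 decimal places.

P(θ) = γ + (1 − γ) · 1 / (1 + exp(−α(θ − β)))
Remove guessing floor: (0.57 − 0.11)/(1 − 0.11) = 0.5169
logit = ln(0.5169/0.4831) = 0.0674
θ = β + logit/(α) = -2.00 + 0.0674/1.8600 = -1.9637

-1.96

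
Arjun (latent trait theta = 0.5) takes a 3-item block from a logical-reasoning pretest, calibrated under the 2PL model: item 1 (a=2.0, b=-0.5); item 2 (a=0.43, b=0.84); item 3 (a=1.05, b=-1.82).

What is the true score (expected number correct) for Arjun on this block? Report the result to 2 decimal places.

2.26

P(theta) = 1 / (1 + exp(−a(theta − b)))
P_1 = 1/(1+e^{-2.0000}) = 0.8808
P_2 = 1/(1+e^{0.1462}) = 0.4635
P_3 = 1/(1+e^{-2.4360}) = 0.9195
E[score] = 0.8808 + 0.4635 + 0.9195 = 2.2638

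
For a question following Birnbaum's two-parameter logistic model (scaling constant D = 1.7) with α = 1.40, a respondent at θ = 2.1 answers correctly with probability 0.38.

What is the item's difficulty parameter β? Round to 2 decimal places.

2.31

P(θ) = 1 / (1 + exp(−D·α(θ − β)))
logit(0.38) = ln(0.38/0.62) = -0.4895
β = θ − logit/(1.7·α) = 2.1 − (-0.4895)/2.3800 = 2.3057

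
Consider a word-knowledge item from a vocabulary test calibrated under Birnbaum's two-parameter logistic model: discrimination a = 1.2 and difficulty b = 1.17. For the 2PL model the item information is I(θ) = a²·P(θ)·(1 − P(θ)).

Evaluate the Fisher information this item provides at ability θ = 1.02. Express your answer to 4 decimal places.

P = 1/(1+e^{0.1800}) = 0.4551
P(1−P) = 0.4551 × 0.5449 = 0.2480
I = a² × P(1−P) = 1.2² × 0.2480 = 0.35710

0.3571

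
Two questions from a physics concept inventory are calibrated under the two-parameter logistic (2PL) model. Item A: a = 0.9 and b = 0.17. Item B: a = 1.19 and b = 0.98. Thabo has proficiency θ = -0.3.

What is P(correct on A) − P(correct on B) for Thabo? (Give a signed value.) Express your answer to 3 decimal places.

0.217

P(θ) = 1 / (1 + exp(−a(θ − b)))
P_A = 0.3958
P_B = 0.1790
P_A − P_B = 0.2168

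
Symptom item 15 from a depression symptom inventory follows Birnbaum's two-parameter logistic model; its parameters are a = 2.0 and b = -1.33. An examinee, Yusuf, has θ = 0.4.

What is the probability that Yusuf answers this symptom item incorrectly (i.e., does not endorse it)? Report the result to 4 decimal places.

0.0305

P(θ) = 1 / (1 + exp(−a(θ − b)))
Exponent: 2.0 × (0.4 − (-1.33)) = 3.4600
1/(1 + e^{-3.4600}) = 0.9695
P(incorrect) = 1 − 0.9695 = 0.0305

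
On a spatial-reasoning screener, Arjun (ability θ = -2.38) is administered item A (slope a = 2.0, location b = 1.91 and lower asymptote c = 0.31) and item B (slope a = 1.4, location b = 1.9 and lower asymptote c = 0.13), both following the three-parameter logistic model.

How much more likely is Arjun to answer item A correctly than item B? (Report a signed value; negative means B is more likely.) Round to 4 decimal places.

P(θ) = c + (1 − c) · 1 / (1 + exp(−a(θ − b)))
P_A = 0.3101
P_B = 0.1322
P_A − P_B = 0.1780

0.1780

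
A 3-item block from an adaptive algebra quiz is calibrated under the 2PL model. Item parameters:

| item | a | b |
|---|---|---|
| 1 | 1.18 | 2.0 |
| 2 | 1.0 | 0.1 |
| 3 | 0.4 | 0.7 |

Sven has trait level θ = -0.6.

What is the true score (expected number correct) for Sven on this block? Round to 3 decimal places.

P(θ) = 1 / (1 + exp(−a(θ − b)))
P_1 = 1/(1+e^{3.0680}) = 0.0444
P_2 = 1/(1+e^{0.7000}) = 0.3318
P_3 = 1/(1+e^{0.5200}) = 0.3729
E[score] = 0.0444 + 0.3318 + 0.3729 = 0.7491

0.749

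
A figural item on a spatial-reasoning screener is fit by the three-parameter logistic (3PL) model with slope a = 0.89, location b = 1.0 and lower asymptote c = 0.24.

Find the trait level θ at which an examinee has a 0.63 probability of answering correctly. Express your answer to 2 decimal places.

P(θ) = c + (1 − c) · 1 / (1 + exp(−a(θ − b)))
Remove guessing floor: (0.63 − 0.24)/(1 − 0.24) = 0.5132
logit = ln(0.5132/0.4868) = 0.0526
θ = b + logit/(a) = 1.0 + 0.0526/0.8900 = 1.0592

1.06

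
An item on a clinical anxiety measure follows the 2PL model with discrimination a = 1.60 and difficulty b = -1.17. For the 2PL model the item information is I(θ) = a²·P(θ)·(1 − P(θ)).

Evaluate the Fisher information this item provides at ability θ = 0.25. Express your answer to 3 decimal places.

P = 1/(1+e^{-2.2720}) = 0.9065
P(1−P) = 0.9065 × 0.0935 = 0.0847
I = a² × P(1−P) = 1.60² × 0.0847 = 0.21691

0.217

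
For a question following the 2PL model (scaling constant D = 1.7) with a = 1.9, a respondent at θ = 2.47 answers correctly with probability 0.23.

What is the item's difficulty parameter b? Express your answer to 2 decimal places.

2.84

P(θ) = 1 / (1 + exp(−D·a(θ − b)))
logit(0.23) = ln(0.23/0.77) = -1.2083
b = θ − logit/(1.7·a) = 2.47 − (-1.2083)/3.2300 = 2.8441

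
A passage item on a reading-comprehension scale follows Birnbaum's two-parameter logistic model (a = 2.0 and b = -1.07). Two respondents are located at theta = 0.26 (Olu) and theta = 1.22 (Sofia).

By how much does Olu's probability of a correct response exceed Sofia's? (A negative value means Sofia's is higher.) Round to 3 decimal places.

P(theta) = 1 / (1 + exp(−a(theta − b)))
P(Olu) = 0.9346  [exponent 2.6600]
P(Sofia) = 0.9898  [exponent 4.5800]
Difference = 0.9346 − 0.9898 = -0.0552

-0.055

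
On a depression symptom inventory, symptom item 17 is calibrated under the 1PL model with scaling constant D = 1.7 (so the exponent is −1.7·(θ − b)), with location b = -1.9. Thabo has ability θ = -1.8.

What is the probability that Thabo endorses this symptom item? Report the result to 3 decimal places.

0.542

P(θ) = 1 / (1 + exp(−D·(θ − b)))
Exponent: 1.7 × (-1.8 − (-1.9)) = 0.1700
1/(1 + e^{-0.1700}) = 0.5424
P = 0.5424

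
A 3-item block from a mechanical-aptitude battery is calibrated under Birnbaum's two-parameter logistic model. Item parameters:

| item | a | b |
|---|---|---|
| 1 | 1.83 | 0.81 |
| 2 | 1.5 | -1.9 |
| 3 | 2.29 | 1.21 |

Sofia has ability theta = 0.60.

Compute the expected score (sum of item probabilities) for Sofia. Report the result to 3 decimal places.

1.580

P(theta) = 1 / (1 + exp(−a(theta − b)))
P_1 = 1/(1+e^{0.3843}) = 0.4051
P_2 = 1/(1+e^{-3.7500}) = 0.9770
P_3 = 1/(1+e^{1.3969}) = 0.1983
E[score] = 0.4051 + 0.9770 + 0.1983 = 1.5804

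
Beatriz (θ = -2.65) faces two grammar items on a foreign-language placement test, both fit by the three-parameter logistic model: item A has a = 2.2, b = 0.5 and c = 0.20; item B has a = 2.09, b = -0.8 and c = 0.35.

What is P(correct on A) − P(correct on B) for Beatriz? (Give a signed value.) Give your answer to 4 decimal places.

P(θ) = c + (1 − c) · 1 / (1 + exp(−a(θ − b)))
P_A = 0.2008
P_B = 0.3633
P_A − P_B = -0.1625

-0.1625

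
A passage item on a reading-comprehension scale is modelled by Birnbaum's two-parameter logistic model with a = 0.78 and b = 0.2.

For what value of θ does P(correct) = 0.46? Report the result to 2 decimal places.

-0.01

P(θ) = 1 / (1 + exp(−a(θ − b)))
logit = ln(0.4600/0.5400) = -0.1603
θ = b + logit/(a) = 0.2 + (-0.1603)/0.7800 = -0.0056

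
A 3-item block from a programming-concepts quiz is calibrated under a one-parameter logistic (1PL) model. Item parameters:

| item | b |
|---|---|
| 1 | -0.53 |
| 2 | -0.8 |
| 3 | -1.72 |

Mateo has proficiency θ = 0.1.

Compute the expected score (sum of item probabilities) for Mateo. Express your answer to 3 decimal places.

2.224

P(θ) = 1 / (1 + exp(−(θ − b)))
P_1 = 1/(1+e^{-0.6300}) = 0.6525
P_2 = 1/(1+e^{-0.9000}) = 0.7109
P_3 = 1/(1+e^{-1.8200}) = 0.8606
E[score] = 0.6525 + 0.7109 + 0.8606 = 2.2240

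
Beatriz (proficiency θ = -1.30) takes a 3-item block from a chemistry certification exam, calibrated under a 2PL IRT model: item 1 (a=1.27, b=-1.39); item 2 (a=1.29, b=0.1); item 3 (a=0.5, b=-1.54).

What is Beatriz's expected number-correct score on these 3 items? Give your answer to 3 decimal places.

1.200

P(θ) = 1 / (1 + exp(−a(θ − b)))
P_1 = 1/(1+e^{-0.1143}) = 0.5285
P_2 = 1/(1+e^{1.8060}) = 0.1411
P_3 = 1/(1+e^{-0.1200}) = 0.5300
E[score] = 0.5285 + 0.1411 + 0.5300 = 1.1996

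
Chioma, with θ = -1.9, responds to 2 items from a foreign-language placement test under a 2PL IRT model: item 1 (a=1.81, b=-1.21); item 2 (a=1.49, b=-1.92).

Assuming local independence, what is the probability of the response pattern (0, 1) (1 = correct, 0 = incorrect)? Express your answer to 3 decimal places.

P(θ) = 1 / (1 + exp(−a(θ − b)))
P_1 = 1/(1+e^{1.2489}) = 0.2229
P_2 = 1/(1+e^{-0.0298}) = 0.5074
L = (1−P_1) × P_2 = 0.7771 × 0.5074 = 0.39434

0.394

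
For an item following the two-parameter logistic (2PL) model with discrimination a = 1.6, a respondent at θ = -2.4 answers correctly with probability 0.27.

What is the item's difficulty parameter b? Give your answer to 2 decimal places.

P(θ) = 1 / (1 + exp(−a(θ − b)))
logit(0.27) = ln(0.27/0.73) = -0.9946
b = θ − logit/(a) = -2.4 − (-0.9946)/1.6000 = -1.7784

-1.78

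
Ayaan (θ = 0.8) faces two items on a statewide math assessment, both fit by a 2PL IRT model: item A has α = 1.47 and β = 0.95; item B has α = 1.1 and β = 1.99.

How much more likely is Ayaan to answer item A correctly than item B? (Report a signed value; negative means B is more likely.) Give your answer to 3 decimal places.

P(θ) = 1 / (1 + exp(−α(θ − β)))
P_A = 0.4451
P_B = 0.2127
P_A − P_B = 0.2324

0.232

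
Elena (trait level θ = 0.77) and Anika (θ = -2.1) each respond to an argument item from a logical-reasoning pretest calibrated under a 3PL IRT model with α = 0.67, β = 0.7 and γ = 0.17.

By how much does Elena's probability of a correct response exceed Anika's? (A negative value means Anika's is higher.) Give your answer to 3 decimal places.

0.314

P(θ) = γ + (1 − γ) · 1 / (1 + exp(−α(θ − β)))
P(Elena) = 0.5947  [exponent 0.0469]
P(Anika) = 0.2803  [exponent -1.8760]
Difference = 0.5947 − 0.2803 = 0.3145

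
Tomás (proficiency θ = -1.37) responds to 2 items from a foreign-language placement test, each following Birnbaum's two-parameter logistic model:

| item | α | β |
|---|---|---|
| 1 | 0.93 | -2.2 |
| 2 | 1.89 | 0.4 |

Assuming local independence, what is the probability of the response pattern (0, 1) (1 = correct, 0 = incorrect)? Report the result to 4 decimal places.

0.0108

P(θ) = 1 / (1 + exp(−α(θ − β)))
P_1 = 1/(1+e^{-0.7719}) = 0.6839
P_2 = 1/(1+e^{3.3453}) = 0.0340
L = (1−P_1) × P_2 = 0.3161 × 0.0340 = 0.01076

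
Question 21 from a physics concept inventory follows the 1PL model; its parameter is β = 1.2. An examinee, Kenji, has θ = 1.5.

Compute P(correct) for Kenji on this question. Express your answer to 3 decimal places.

0.574

P(θ) = 1 / (1 + exp(−(θ − β)))
Exponent: (1.5 − 1.2) = 0.3000
1/(1 + e^{-0.3000}) = 0.5744
P = 0.5744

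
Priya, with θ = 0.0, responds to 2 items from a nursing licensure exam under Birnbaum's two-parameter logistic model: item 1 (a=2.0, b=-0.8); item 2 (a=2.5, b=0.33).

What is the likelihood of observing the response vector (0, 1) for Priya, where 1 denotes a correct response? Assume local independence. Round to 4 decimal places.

P(θ) = 1 / (1 + exp(−a(θ − b)))
P_1 = 1/(1+e^{-1.6000}) = 0.8320
P_2 = 1/(1+e^{0.8250}) = 0.3047
L = (1−P_1) × P_2 = 0.1680 × 0.3047 = 0.05118

0.0512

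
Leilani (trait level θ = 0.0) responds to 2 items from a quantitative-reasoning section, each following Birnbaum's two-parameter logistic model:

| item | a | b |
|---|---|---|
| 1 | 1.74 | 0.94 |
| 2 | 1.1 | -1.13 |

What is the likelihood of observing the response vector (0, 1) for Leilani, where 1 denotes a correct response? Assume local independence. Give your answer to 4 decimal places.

0.6495

P(θ) = 1 / (1 + exp(−a(θ − b)))
P_1 = 1/(1+e^{1.6356}) = 0.1631
P_2 = 1/(1+e^{-1.2430}) = 0.7761
L = (1−P_1) × P_2 = 0.8369 × 0.7761 = 0.64953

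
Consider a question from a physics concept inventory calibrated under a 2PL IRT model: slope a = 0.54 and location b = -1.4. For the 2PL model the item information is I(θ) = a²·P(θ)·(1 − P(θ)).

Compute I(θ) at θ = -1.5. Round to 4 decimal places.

0.0728

P = 1/(1+e^{0.0540}) = 0.4865
P(1−P) = 0.4865 × 0.5135 = 0.2498
I = a² × P(1−P) = 0.54² × 0.2498 = 0.07285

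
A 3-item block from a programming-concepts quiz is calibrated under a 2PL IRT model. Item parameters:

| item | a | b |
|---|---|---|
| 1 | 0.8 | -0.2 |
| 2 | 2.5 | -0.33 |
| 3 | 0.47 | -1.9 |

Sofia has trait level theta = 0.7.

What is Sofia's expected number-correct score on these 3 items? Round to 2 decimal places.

2.37

P(theta) = 1 / (1 + exp(−a(theta − b)))
P_1 = 1/(1+e^{-0.7200}) = 0.6726
P_2 = 1/(1+e^{-2.5750}) = 0.9292
P_3 = 1/(1+e^{-1.2220}) = 0.7724
E[score] = 0.6726 + 0.9292 + 0.7724 = 2.3743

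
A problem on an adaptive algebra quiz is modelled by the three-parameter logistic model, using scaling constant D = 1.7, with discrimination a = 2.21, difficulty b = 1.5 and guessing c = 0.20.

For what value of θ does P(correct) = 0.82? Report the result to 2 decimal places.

1.83

P(θ) = c + (1 − c) · 1 / (1 + exp(−D·a(θ − b)))
Remove guessing floor: (0.82 − 0.20)/(1 − 0.20) = 0.7750
logit = ln(0.7750/0.2250) = 1.2368
θ = b + logit/(1.7·a) = 1.5 + 1.2368/3.7570 = 1.8292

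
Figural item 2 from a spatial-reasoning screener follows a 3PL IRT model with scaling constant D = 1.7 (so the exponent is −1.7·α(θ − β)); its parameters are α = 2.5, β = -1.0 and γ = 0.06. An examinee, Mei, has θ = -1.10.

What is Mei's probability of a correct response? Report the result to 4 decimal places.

0.4316

P(θ) = γ + (1 − γ) · 1 / (1 + exp(−D·α(θ − β)))
Exponent: 1.7 × 2.5 × (-1.10 − (-1.0)) = -0.4250
1/(1 + e^{0.4250}) = 0.3953
P = 0.06 + 0.94 × 0.3953 = 0.4316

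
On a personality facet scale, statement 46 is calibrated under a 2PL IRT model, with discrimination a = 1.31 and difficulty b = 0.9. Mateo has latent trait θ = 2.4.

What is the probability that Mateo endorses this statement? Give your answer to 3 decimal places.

P(θ) = 1 / (1 + exp(−a(θ − b)))
Exponent: 1.31 × (2.4 − 0.9) = 1.9650
1/(1 + e^{-1.9650}) = 0.8771

0.877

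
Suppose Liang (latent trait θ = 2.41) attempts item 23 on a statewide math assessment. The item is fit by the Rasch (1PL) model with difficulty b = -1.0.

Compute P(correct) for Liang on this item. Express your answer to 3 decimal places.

P(θ) = 1 / (1 + exp(−(θ − b)))
Exponent: (2.41 − (-1.0)) = 3.4100
1/(1 + e^{-3.4100}) = 0.9680
P = 0.9680

0.968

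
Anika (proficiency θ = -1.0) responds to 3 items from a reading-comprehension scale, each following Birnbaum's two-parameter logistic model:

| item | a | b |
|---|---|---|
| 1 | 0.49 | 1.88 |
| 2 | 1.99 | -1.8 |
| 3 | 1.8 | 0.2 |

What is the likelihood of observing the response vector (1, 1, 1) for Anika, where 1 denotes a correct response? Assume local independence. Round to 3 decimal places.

0.017

P(θ) = 1 / (1 + exp(−a(θ − b)))
P_1 = 1/(1+e^{1.4112}) = 0.1960
P_2 = 1/(1+e^{-1.5920}) = 0.8309
P_3 = 1/(1+e^{2.1600}) = 0.1034
L = P_1 × P_2 × P_3 = 0.1960 × 0.8309 × 0.1034 = 0.01684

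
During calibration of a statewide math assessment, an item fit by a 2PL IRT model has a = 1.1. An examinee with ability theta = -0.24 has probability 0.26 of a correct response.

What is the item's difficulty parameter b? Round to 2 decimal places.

P(theta) = 1 / (1 + exp(−a(theta − b)))
logit(0.26) = ln(0.26/0.74) = -1.0460
b = theta − logit/(a) = -0.24 − (-1.0460)/1.1000 = 0.7109

0.71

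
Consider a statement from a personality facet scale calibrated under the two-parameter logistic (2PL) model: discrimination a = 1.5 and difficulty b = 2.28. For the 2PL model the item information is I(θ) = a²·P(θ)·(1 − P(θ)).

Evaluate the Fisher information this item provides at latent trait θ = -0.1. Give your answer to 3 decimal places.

0.060

P = 1/(1+e^{3.5700}) = 0.0274
P(1−P) = 0.0274 × 0.9726 = 0.0266
I = a² × P(1−P) = 1.5² × 0.0266 = 0.05993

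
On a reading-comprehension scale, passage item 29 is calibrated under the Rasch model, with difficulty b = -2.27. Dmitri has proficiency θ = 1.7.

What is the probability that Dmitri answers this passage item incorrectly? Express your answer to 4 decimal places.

P(θ) = 1 / (1 + exp(−(θ − b)))
Exponent: (1.7 − (-2.27)) = 3.9700
1/(1 + e^{-3.9700}) = 0.9815
P = 0.9815
P(incorrect) = 1 − 0.9815 = 0.0185

0.0185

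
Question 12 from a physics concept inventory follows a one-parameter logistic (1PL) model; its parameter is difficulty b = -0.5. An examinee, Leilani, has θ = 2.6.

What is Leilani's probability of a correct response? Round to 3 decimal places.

P(θ) = 1 / (1 + exp(−(θ − b)))
Exponent: (2.6 − (-0.5)) = 3.1000
1/(1 + e^{-3.1000}) = 0.9569
P = 0.9569

0.957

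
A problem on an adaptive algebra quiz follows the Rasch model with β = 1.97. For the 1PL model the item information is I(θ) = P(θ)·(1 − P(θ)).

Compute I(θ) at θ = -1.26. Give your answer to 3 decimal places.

0.037

P = 1/(1+e^{3.2300}) = 0.0381
P(1−P) = 0.0381 × 0.9619 = 0.0366
I = P(1−P) = 0.03660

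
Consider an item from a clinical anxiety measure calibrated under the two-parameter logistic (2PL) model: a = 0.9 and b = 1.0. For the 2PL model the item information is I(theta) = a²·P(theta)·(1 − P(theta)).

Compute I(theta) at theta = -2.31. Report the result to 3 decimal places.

P = 1/(1+e^{2.9790}) = 0.0484
P(1−P) = 0.0484 × 0.9516 = 0.0460
I = a² × P(1−P) = 0.9² × 0.0460 = 0.03729

0.037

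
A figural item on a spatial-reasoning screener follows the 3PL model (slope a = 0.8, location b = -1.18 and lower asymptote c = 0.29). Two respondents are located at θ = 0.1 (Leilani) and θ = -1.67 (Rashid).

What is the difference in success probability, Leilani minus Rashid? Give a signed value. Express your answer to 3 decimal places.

0.236

P(θ) = c + (1 − c) · 1 / (1 + exp(−a(θ − b)))
P(Leilani) = 0.8124  [exponent 1.0240]
P(Rashid) = 0.5763  [exponent -0.3920]
Difference = 0.8124 − 0.5763 = 0.2361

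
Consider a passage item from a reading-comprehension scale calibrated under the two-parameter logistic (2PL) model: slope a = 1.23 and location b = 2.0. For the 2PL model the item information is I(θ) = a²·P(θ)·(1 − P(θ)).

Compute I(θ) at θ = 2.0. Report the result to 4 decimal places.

0.3782

P = 1/(1+e^{0.0000}) = 0.5000
P(1−P) = 0.5000 × 0.5000 = 0.2500
I = a² × P(1−P) = 1.23² × 0.2500 = 0.37822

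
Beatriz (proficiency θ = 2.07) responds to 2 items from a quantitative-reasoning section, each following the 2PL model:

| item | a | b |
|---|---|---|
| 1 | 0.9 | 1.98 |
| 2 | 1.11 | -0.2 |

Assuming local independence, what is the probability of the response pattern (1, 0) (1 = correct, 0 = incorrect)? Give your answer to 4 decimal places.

0.0388

P(θ) = 1 / (1 + exp(−a(θ − b)))
P_1 = 1/(1+e^{-0.0810}) = 0.5202
P_2 = 1/(1+e^{-2.5197}) = 0.9255
L = P_1 × (1−P_2) = 0.5202 × 0.0745 = 0.03875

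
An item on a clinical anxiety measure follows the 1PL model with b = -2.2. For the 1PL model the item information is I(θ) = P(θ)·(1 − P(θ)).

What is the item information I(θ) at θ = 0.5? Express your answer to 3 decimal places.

P = 1/(1+e^{-2.7000}) = 0.9370
P(1−P) = 0.9370 × 0.0630 = 0.0590
I = P(1−P) = 0.05901

0.059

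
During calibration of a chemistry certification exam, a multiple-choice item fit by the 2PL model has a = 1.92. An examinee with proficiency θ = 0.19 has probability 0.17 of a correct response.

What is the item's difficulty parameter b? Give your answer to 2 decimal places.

P(θ) = 1 / (1 + exp(−a(θ − b)))
logit(0.17) = ln(0.17/0.83) = -1.5856
b = θ − logit/(a) = 0.19 − (-1.5856)/1.9200 = 1.0158

1.02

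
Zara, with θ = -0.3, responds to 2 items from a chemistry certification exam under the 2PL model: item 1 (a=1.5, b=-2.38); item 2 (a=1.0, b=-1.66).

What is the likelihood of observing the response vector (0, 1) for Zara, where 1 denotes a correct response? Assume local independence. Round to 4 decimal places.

0.0337

P(θ) = 1 / (1 + exp(−a(θ − b)))
P_1 = 1/(1+e^{-3.1200}) = 0.9577
P_2 = 1/(1+e^{-1.3600}) = 0.7958
L = (1−P_1) × P_2 = 0.0423 × 0.7958 = 0.03365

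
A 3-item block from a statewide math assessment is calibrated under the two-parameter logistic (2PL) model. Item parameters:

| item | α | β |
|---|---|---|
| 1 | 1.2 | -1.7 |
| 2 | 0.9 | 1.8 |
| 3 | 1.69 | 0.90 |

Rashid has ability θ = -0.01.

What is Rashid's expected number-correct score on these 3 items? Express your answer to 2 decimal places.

P(θ) = 1 / (1 + exp(−α(θ − β)))
P_1 = 1/(1+e^{-2.0280}) = 0.8837
P_2 = 1/(1+e^{1.6290}) = 0.1640
P_3 = 1/(1+e^{1.5379}) = 0.1768
E[score] = 0.8837 + 0.1640 + 0.1768 = 1.2245

1.22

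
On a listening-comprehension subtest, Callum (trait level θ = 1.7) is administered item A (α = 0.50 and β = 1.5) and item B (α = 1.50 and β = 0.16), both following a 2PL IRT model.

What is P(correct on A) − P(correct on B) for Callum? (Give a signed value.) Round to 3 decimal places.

P(θ) = 1 / (1 + exp(−α(θ − β)))
P_A = 0.5250
P_B = 0.9097
P_A − P_B = -0.3847

-0.385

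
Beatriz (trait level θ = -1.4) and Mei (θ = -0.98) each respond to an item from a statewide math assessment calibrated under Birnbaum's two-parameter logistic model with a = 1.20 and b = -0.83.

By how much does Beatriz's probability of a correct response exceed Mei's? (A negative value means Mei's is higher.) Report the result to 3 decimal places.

-0.120

P(θ) = 1 / (1 + exp(−a(θ − b)))
P(Beatriz) = 0.3354  [exponent -0.6840]
P(Mei) = 0.4551  [exponent -0.1800]
Difference = 0.3354 − 0.4551 = -0.1198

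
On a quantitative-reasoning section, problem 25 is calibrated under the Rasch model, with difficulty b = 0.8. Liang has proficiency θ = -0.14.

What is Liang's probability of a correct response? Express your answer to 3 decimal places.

0.281

P(θ) = 1 / (1 + exp(−(θ − b)))
Exponent: (-0.14 − 0.8) = -0.9400
1/(1 + e^{0.9400}) = 0.2809
P = 0.2809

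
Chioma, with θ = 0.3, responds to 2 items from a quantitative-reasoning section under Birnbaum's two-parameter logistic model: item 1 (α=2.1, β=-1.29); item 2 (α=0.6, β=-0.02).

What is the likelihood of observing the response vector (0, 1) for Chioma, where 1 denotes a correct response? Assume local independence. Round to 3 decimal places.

P(θ) = 1 / (1 + exp(−α(θ − β)))
P_1 = 1/(1+e^{-3.3390}) = 0.9657
P_2 = 1/(1+e^{-0.1920}) = 0.5479
L = (1−P_1) × P_2 = 0.0343 × 0.5479 = 0.01877

0.019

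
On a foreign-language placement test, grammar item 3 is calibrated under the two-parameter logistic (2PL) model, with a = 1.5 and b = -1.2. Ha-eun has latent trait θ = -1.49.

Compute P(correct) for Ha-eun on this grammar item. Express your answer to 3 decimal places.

P(θ) = 1 / (1 + exp(−a(θ − b)))
Exponent: 1.5 × (-1.49 − (-1.2)) = -0.4350
1/(1 + e^{0.4350}) = 0.3929

0.393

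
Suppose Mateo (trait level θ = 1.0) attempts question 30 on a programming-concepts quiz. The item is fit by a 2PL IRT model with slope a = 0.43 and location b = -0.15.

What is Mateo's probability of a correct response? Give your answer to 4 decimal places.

0.6212

P(θ) = 1 / (1 + exp(−a(θ − b)))
Exponent: 0.43 × (1.0 − (-0.15)) = 0.4945
1/(1 + e^{-0.4945}) = 0.6212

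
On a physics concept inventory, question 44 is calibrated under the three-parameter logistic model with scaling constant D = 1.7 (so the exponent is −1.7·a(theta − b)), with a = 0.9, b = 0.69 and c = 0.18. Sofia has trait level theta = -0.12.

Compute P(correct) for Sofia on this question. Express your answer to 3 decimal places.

P(theta) = c + (1 − c) · 1 / (1 + exp(−D·a(theta − b)))
Exponent: 1.7 × 0.9 × (-0.12 − 0.69) = -1.2393
1/(1 + e^{1.2393}) = 0.2246
P = 0.18 + 0.82 × 0.2246 = 0.3641

0.364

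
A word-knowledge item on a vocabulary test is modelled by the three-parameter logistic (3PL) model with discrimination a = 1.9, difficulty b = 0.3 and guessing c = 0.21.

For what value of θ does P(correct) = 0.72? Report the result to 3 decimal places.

0.616

P(θ) = c + (1 − c) · 1 / (1 + exp(−a(θ − b)))
Remove guessing floor: (0.72 − 0.21)/(1 − 0.21) = 0.6456
logit = ln(0.6456/0.3544) = 0.5996
θ = b + logit/(a) = 0.3 + 0.5996/1.9000 = 0.6156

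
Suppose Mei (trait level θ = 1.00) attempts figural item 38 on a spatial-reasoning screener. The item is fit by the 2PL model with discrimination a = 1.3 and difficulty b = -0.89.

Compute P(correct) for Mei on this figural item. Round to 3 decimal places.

0.921

P(θ) = 1 / (1 + exp(−a(θ − b)))
Exponent: 1.3 × (1.00 − (-0.89)) = 2.4570
1/(1 + e^{-2.4570}) = 0.9211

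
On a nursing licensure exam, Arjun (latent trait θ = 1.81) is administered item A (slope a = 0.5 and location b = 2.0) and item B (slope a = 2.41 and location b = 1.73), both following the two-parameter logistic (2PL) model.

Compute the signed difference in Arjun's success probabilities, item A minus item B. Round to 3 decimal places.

-0.072

P(θ) = 1 / (1 + exp(−a(θ − b)))
P_A = 0.4763
P_B = 0.5481
P_A − P_B = -0.0718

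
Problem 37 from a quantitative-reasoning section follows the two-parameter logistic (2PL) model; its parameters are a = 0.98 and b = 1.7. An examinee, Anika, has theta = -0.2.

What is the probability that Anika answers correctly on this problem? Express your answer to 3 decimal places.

P(theta) = 1 / (1 + exp(−a(theta − b)))
Exponent: 0.98 × (-0.2 − 1.7) = -1.8620
1/(1 + e^{1.8620}) = 0.1345

0.134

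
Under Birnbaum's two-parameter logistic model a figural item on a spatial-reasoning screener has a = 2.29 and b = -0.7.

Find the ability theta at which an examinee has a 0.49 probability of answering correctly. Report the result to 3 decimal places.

-0.717

P(theta) = 1 / (1 + exp(−a(theta − b)))
logit = ln(0.4900/0.5100) = -0.0400
theta = b + logit/(a) = -0.7 + (-0.0400)/2.2900 = -0.7175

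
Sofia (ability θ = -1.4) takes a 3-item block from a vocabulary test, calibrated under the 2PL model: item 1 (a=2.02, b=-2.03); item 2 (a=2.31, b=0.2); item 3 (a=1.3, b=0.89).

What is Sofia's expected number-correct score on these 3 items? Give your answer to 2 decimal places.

P(θ) = 1 / (1 + exp(−a(θ − b)))
P_1 = 1/(1+e^{-1.2726}) = 0.7812
P_2 = 1/(1+e^{3.6960}) = 0.0242
P_3 = 1/(1+e^{2.9770}) = 0.0485
E[score] = 0.7812 + 0.0242 + 0.0485 = 0.8539

0.85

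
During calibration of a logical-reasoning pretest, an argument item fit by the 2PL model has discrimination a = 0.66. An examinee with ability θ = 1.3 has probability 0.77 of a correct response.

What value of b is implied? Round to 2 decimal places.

-0.53

P(θ) = 1 / (1 + exp(−a(θ − b)))
logit(0.77) = ln(0.77/0.23) = 1.2083
b = θ − logit/(a) = 1.3 − 1.2083/0.6600 = -0.5308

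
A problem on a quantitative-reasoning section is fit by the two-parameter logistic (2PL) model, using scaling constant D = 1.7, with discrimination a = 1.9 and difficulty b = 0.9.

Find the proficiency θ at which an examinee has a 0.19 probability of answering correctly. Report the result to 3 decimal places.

P(θ) = 1 / (1 + exp(−D·a(θ − b)))
logit = ln(0.1900/0.8100) = -1.4500
θ = b + logit/(1.7·a) = 0.9 + (-1.4500)/3.2300 = 0.4511

0.451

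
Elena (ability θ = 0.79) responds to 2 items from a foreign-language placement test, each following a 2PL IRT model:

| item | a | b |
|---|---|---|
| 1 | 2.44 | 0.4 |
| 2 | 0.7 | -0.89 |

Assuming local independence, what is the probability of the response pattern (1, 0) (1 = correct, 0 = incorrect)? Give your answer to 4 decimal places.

0.1701

P(θ) = 1 / (1 + exp(−a(θ − b)))
P_1 = 1/(1+e^{-0.9516}) = 0.7214
P_2 = 1/(1+e^{-1.1760}) = 0.7642
L = P_1 × (1−P_2) = 0.7214 × 0.2358 = 0.17009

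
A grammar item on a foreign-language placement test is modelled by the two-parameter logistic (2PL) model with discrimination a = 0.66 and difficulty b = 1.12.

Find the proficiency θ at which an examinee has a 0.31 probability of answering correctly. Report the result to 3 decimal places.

P(θ) = 1 / (1 + exp(−a(θ − b)))
logit = ln(0.3100/0.6900) = -0.8001
θ = b + logit/(a) = 1.12 + (-0.8001)/0.6600 = -0.0923

-0.092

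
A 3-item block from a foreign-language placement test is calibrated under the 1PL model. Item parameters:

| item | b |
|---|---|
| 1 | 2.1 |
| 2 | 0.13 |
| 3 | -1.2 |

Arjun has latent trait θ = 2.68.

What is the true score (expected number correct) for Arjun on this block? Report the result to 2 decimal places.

P(θ) = 1 / (1 + exp(−(θ − b)))
P_1 = 1/(1+e^{-0.5800}) = 0.6411
P_2 = 1/(1+e^{-2.5500}) = 0.9276
P_3 = 1/(1+e^{-3.8800}) = 0.9798
E[score] = 0.6411 + 0.9276 + 0.9798 = 2.5484

2.55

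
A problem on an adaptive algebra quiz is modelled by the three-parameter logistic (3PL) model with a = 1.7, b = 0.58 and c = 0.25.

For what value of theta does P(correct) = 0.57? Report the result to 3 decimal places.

P(theta) = c + (1 − c) · 1 / (1 + exp(−a(theta − b)))
Remove guessing floor: (0.57 − 0.25)/(1 − 0.25) = 0.4267
logit = ln(0.4267/0.5733) = -0.2955
theta = b + logit/(a) = 0.58 + (-0.2955)/1.7000 = 0.4062

0.406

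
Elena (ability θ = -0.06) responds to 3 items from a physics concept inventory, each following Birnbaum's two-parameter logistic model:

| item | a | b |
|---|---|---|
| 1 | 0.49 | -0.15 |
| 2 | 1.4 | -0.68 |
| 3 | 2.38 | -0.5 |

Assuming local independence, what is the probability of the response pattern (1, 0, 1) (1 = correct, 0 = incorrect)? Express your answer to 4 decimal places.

0.1118

P(θ) = 1 / (1 + exp(−a(θ − b)))
P_1 = 1/(1+e^{-0.0441}) = 0.5110
P_2 = 1/(1+e^{-0.8680}) = 0.7043
P_3 = 1/(1+e^{-1.0472}) = 0.7402
L = P_1 × (1−P_2) × P_3 = 0.5110 × 0.2957 × 0.7402 = 0.11185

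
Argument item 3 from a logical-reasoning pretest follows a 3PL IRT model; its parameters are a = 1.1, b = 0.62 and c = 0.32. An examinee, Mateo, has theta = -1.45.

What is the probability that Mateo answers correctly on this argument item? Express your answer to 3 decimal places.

0.383

P(theta) = c + (1 − c) · 1 / (1 + exp(−a(theta − b)))
Exponent: 1.1 × (-1.45 − 0.62) = -2.2770
1/(1 + e^{2.2770}) = 0.0930
P = 0.32 + 0.68 × 0.0930 = 0.3833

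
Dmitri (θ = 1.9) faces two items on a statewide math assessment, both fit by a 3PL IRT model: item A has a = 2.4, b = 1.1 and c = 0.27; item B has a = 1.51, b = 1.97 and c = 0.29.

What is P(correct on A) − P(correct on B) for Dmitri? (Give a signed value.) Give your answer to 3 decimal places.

P(θ) = c + (1 − c) · 1 / (1 + exp(−a(θ − b)))
P_A = 0.9067
P_B = 0.6263
P_A − P_B = 0.2804

0.280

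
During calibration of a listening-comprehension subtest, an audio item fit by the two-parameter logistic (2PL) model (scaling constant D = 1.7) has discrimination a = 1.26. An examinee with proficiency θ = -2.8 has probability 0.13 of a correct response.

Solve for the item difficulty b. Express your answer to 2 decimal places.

P(θ) = 1 / (1 + exp(−D·a(θ − b)))
logit(0.13) = ln(0.13/0.87) = -1.9010
b = θ − logit/(1.7·a) = -2.8 − (-1.9010)/2.1420 = -1.9125

-1.91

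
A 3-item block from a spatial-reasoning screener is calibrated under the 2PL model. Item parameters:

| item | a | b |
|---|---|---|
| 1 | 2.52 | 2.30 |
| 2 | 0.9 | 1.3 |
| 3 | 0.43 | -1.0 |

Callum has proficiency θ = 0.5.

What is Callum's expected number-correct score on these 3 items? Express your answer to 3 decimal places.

0.994

P(θ) = 1 / (1 + exp(−a(θ − b)))
P_1 = 1/(1+e^{4.5360}) = 0.0106
P_2 = 1/(1+e^{0.7200}) = 0.3274
P_3 = 1/(1+e^{-0.6450}) = 0.6559
E[score] = 0.0106 + 0.3274 + 0.6559 = 0.9939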